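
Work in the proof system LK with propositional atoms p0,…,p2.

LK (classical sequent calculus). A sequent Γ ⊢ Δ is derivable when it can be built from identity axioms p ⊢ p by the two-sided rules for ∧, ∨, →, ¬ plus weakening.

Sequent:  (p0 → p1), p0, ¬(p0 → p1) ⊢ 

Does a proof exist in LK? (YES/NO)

Derivation (root first):
[¬L] (p0 → p1), p0, ¬(p0 → p1) ⊢ 
  [WL] (p0 → p1), p0 ⊢ (p0 → p1)
    [→R] (p0 → p1) ⊢ (p0 → p1)
      [→L] p0, (p0 → p1) ⊢ p1
        [Ax] p0 ⊢ p0
        [Ax] p1 ⊢ p1

Result: YES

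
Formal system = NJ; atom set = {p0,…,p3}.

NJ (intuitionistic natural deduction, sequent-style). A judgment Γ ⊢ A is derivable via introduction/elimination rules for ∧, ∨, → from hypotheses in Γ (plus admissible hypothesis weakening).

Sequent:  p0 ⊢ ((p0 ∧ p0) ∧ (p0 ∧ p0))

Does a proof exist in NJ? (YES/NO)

Proof tree:
[∧I] p0 ⊢ ((p0 ∧ p0) ∧ (p0 ∧ p0))
  [∧I] p0 ⊢ (p0 ∧ p0)
    [Ax] p0 ⊢ p0
    [Ax] p0 ⊢ p0
  [∧I] p0 ⊢ (p0 ∧ p0)
    [Ax] p0 ⊢ p0
    [Ax] p0 ⊢ p0

Result: YES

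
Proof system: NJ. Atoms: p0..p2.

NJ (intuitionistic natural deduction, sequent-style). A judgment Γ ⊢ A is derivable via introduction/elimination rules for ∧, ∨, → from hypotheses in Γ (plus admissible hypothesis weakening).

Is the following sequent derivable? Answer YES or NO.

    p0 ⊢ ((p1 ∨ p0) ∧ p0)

Proof tree:
[∧I] p0 ⊢ ((p1 ∨ p0) ∧ p0)
  [∨I₂] p0 ⊢ (p1 ∨ p0)
    [Ax] p0 ⊢ p0
  [Ax] p0 ⊢ p0

Result: YES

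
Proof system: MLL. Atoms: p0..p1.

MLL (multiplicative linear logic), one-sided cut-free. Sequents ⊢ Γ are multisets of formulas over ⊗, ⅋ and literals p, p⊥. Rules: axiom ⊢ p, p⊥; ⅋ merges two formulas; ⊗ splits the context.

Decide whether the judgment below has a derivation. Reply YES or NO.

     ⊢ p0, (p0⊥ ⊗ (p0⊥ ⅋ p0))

Derivation (root first):
[⊗]  ⊢ p0, (p0⊥ ⊗ (p0⊥ ⅋ p0))
  [Ax]  ⊢ p0, p0⊥
  [⅋]  ⊢ (p0⊥ ⅋ p0)
    [Ax]  ⊢ p0, p0⊥

Result: YES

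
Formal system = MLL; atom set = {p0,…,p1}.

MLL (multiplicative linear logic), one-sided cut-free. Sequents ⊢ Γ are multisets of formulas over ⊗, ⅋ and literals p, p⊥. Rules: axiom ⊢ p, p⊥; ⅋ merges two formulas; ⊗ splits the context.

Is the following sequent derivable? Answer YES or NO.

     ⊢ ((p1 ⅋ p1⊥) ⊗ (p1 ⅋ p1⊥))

Derivation trace:
[⊗]  ⊢ ((p1 ⅋ p1⊥) ⊗ (p1 ⅋ p1⊥))
  [⅋]  ⊢ (p1 ⅋ p1⊥)
    [Ax]  ⊢ p1, p1⊥
  [⅋]  ⊢ (p1 ⅋ p1⊥)
    [Ax]  ⊢ p1, p1⊥

Result: YES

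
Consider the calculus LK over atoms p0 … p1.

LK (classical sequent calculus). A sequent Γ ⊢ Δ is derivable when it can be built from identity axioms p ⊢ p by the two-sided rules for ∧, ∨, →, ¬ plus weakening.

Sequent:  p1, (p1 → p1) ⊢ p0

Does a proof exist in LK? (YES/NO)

Enumerate valuations to refute Γ ⊢ Δ:
  v=00: Γ:[p1=F, (p1 → p1)=T] Δ:[p0=F] refutes=False
  v=01: Γ:[p1=T, (p1 → p1)=T] Δ:[p0=F] refutes=True  ← countermodel

Result: NO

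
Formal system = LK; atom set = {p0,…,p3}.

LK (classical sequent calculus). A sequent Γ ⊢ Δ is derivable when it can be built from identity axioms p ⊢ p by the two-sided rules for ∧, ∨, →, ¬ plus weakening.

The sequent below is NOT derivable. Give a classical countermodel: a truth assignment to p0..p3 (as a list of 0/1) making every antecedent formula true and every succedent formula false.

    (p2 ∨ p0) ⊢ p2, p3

Truth-table refutation:
  v=0000: Γ:[(p2 ∨ p0)=F] Δ:[p2=F, p3=F] refutes=False
  v=0001: Γ:[(p2 ∨ p0)=F] Δ:[p2=F, p3=T] refutes=False
  v=0010: Γ:[(p2 ∨ p0)=T] Δ:[p2=T, p3=F] refutes=False
  v=0011: Γ:[(p2 ∨ p0)=T] Δ:[p2=T, p3=T] refutes=False
  v=0100: Γ:[(p2 ∨ p0)=F] Δ:[p2=F, p3=F] refutes=False
  v=0101: Γ:[(p2 ∨ p0)=F] Δ:[p2=F, p3=T] refutes=False
  v=0110: Γ:[(p2 ∨ p0)=T] Δ:[p2=T, p3=F] refutes=False
  v=0111: Γ:[(p2 ∨ p0)=T] Δ:[p2=T, p3=T] refutes=False
  v=1000: Γ:[(p2 ∨ p0)=T] Δ:[p2=F, p3=F] refutes=True  ← countermodel

Result: [1, 0, 0, 0]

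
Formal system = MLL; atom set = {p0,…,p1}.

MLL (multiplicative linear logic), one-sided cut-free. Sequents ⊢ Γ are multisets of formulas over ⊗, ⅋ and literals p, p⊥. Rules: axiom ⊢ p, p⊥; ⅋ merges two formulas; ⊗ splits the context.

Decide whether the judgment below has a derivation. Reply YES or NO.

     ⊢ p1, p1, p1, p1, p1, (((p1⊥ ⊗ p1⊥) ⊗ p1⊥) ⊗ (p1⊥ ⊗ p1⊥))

Derivation (root first):
[⊗]  ⊢ p1, p1, p1, p1, p1, (((p1⊥ ⊗ p1⊥) ⊗ p1⊥) ⊗ (p1⊥ ⊗ p1⊥))
  [⊗]  ⊢ p1, p1, p1, ((p1⊥ ⊗ p1⊥) ⊗ p1⊥)
    [⊗]  ⊢ p1, p1, (p1⊥ ⊗ p1⊥)
      [Ax]  ⊢ p1, p1⊥
      [Ax]  ⊢ p1, p1⊥
    [Ax]  ⊢ p1, p1⊥
  [⊗]  ⊢ p1, p1, (p1⊥ ⊗ p1⊥)
    [Ax]  ⊢ p1, p1⊥
    [Ax]  ⊢ p1, p1⊥

Result: YES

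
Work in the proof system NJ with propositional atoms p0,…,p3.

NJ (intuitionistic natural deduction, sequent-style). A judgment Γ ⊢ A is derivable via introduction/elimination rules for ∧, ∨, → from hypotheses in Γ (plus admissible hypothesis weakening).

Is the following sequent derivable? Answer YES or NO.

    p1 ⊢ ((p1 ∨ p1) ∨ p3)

Derivation trace:
[∨I₁] p1 ⊢ ((p1 ∨ p1) ∨ p3)
  [∨I₁] p1 ⊢ (p1 ∨ p1)
    [Ax] p1 ⊢ p1

Result: YES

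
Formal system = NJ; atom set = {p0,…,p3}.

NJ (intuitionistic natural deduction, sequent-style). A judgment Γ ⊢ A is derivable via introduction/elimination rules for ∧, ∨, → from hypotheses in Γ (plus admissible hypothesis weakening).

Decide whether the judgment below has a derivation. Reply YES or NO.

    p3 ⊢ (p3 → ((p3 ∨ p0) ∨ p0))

Derivation (root first):
[Wk] p3 ⊢ (p3 → ((p3 ∨ p0) ∨ p0))
  [→I]  ⊢ (p3 → ((p3 ∨ p0) ∨ p0))
    [∨I₁] p3 ⊢ ((p3 ∨ p0) ∨ p0)
      [∨I₁] p3 ⊢ (p3 ∨ p0)
        [Ax] p3 ⊢ p3

Result: YES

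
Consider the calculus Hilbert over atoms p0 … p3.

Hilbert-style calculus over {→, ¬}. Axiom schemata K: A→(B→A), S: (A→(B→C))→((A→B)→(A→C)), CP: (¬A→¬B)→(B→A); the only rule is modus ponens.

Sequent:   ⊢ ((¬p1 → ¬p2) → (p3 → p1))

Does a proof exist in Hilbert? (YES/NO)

Truth-table refutation:
  v=0000: Γ:[] Δ:[((¬p1 → ¬p2) → (p3 → p1))=T] refutes=False
  v=0001: Γ:[] Δ:[((¬p1 → ¬p2) → (p3 → p1))=F] refutes=True  ← countermodel

Result: NO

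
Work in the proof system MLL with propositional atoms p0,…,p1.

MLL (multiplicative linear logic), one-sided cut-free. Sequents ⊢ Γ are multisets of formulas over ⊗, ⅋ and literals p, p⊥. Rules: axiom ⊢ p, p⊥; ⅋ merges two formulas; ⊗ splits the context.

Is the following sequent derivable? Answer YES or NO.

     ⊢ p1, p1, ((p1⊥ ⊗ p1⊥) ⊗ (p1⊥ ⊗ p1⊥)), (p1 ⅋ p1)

Proof tree:
[⅋]  ⊢ p1, p1, ((p1⊥ ⊗ p1⊥) ⊗ (p1⊥ ⊗ p1⊥)), (p1 ⅋ p1)
  [⊗]  ⊢ p1, p1, p1, p1, ((p1⊥ ⊗ p1⊥) ⊗ (p1⊥ ⊗ p1⊥))
    [⊗]  ⊢ p1, p1, (p1⊥ ⊗ p1⊥)
      [Ax]  ⊢ p1, p1⊥
      [Ax]  ⊢ p1, p1⊥
    [⊗]  ⊢ p1, p1, (p1⊥ ⊗ p1⊥)
      [Ax]  ⊢ p1, p1⊥
      [Ax]  ⊢ p1, p1⊥

Result: YES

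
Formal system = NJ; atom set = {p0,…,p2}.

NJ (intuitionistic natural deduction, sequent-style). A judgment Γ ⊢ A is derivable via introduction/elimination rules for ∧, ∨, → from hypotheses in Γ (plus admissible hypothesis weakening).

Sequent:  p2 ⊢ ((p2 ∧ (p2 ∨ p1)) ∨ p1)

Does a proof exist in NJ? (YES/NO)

Derivation (root first):
[∨I₁] p2 ⊢ ((p2 ∧ (p2 ∨ p1)) ∨ p1)
  [∧I] p2 ⊢ (p2 ∧ (p2 ∨ p1))
    [Ax] p2 ⊢ p2
    [∨I₁] p2 ⊢ (p2 ∨ p1)
      [Ax] p2 ⊢ p2

Result: YES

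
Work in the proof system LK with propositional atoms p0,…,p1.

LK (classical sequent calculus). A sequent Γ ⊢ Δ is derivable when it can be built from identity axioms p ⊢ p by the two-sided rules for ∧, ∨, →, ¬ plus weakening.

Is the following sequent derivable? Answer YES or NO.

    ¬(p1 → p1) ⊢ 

Proof tree:
[¬L] ¬(p1 → p1) ⊢ 
  [→R]  ⊢ (p1 → p1)
    [Ax] p1 ⊢ p1

Result: YES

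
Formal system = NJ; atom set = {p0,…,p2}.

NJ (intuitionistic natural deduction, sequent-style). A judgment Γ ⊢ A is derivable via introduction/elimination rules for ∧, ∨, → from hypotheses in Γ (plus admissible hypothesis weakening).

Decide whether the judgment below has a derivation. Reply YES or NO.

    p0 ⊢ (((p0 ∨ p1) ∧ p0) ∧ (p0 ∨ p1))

Derivation trace:
[∧I] p0 ⊢ (((p0 ∨ p1) ∧ p0) ∧ (p0 ∨ p1))
  [∧I] p0 ⊢ ((p0 ∨ p1) ∧ p0)
    [∨I₁] p0 ⊢ (p0 ∨ p1)
      [Ax] p0 ⊢ p0
    [Ax] p0 ⊢ p0
  [∨I₁] p0 ⊢ (p0 ∨ p1)
    [Ax] p0 ⊢ p0

Result: YES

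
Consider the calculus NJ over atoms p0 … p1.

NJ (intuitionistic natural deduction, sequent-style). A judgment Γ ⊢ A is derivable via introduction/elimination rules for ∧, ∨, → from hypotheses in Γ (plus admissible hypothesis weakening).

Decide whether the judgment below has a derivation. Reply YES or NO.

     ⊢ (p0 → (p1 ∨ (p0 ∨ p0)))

Proof tree:
[→I]  ⊢ (p0 → (p1 ∨ (p0 ∨ p0)))
  [∨I₂] p0 ⊢ (p1 ∨ (p0 ∨ p0))
    [∨I₂] p0 ⊢ (p0 ∨ p0)
      [Ax] p0 ⊢ p0

Result: YES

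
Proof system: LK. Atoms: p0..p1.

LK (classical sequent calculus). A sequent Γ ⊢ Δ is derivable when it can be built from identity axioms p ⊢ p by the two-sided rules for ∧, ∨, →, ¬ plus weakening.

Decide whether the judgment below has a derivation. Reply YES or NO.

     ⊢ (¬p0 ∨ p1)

Truth-table refutation:
  v=00: Γ:[] Δ:[(¬p0 ∨ p1)=T] refutes=False
  v=01: Γ:[] Δ:[(¬p0 ∨ p1)=T] refutes=False
  v=10: Γ:[] Δ:[(¬p0 ∨ p1)=F] refutes=True  ← countermodel

Result: NO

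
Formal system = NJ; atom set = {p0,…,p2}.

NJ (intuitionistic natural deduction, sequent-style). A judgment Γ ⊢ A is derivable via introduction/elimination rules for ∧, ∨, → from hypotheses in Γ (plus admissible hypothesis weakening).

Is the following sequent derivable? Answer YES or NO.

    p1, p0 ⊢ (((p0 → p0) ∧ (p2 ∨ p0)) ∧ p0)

Derivation trace:
[∧I] p1, p0 ⊢ (((p0 → p0) ∧ (p2 ∨ p0)) ∧ p0)
  [∧I] p1, p0 ⊢ ((p0 → p0) ∧ (p2 ∨ p0))
    [→I]  ⊢ (p0 → p0)
      [Ax] p0 ⊢ p0
    [Wk] p0, p1 ⊢ (p2 ∨ p0)
      [∨I₂] p0 ⊢ (p2 ∨ p0)
        [Ax] p0 ⊢ p0
  [Ax] p0 ⊢ p0

Result: YES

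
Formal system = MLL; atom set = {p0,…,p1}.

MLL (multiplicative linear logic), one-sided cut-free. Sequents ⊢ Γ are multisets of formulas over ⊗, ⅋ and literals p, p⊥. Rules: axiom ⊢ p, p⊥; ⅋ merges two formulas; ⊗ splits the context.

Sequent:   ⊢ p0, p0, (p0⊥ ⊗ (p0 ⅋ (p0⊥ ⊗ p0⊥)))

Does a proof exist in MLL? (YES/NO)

Derivation (root first):
[⊗]  ⊢ p0, p0, (p0⊥ ⊗ (p0 ⅋ (p0⊥ ⊗ p0⊥)))
  [Ax]  ⊢ p0, p0⊥
  [⅋]  ⊢ p0, (p0 ⅋ (p0⊥ ⊗ p0⊥))
    [⊗]  ⊢ p0, p0, (p0⊥ ⊗ p0⊥)
      [Ax]  ⊢ p0, p0⊥
      [Ax]  ⊢ p0, p0⊥

Result: YES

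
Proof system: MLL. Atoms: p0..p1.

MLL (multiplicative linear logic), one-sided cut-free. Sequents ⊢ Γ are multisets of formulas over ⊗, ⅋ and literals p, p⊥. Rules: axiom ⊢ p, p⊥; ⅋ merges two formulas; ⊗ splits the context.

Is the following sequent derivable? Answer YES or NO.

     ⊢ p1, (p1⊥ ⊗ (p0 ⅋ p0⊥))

Derivation (root first):
[⊗]  ⊢ p1, (p1⊥ ⊗ (p0 ⅋ p0⊥))
  [Ax]  ⊢ p1, p1⊥
  [⅋]  ⊢ (p0 ⅋ p0⊥)
    [Ax]  ⊢ p0, p0⊥

Result: YES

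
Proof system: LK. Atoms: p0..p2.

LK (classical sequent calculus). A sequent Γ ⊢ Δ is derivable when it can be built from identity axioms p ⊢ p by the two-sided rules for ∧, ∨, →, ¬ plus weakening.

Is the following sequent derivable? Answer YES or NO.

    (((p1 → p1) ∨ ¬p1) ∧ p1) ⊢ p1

Derivation (root first):
[∧L] (((p1 → p1) ∨ ¬p1) ∧ p1) ⊢ p1
  [∨L] p1, ((p1 → p1) ∨ ¬p1) ⊢ p1
    [→L] p1, (p1 → p1) ⊢ p1
      [Ax] p1 ⊢ p1
      [Ax] p1 ⊢ p1
    [¬L] p1, ¬p1 ⊢ 
      [Ax] p1 ⊢ p1

Result: YES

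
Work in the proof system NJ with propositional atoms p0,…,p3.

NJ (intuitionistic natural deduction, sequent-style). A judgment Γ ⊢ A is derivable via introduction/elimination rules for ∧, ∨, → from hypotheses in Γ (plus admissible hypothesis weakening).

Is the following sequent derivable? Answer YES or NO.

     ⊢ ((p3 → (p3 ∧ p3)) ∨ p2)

Derivation (root first):
[∨I₁]  ⊢ ((p3 → (p3 ∧ p3)) ∨ p2)
  [→I]  ⊢ (p3 → (p3 ∧ p3))
    [∧I] p3 ⊢ (p3 ∧ p3)
      [Ax] p3 ⊢ p3
      [Ax] p3 ⊢ p3

Result: YES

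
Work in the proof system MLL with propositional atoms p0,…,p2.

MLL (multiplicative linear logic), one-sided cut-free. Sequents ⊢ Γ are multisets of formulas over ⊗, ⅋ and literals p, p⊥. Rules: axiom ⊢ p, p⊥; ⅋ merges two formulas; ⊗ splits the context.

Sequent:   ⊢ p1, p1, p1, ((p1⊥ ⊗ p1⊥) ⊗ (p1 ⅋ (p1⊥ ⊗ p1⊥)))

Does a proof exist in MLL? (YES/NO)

Proof tree:
[⊗]  ⊢ p1, p1, p1, ((p1⊥ ⊗ p1⊥) ⊗ (p1 ⅋ (p1⊥ ⊗ p1⊥)))
  [⊗]  ⊢ p1, p1, (p1⊥ ⊗ p1⊥)
    [Ax]  ⊢ p1, p1⊥
    [Ax]  ⊢ p1, p1⊥
  [⅋]  ⊢ p1, (p1 ⅋ (p1⊥ ⊗ p1⊥))
    [⊗]  ⊢ p1, p1, (p1⊥ ⊗ p1⊥)
      [Ax]  ⊢ p1, p1⊥
      [Ax]  ⊢ p1, p1⊥

Result: YES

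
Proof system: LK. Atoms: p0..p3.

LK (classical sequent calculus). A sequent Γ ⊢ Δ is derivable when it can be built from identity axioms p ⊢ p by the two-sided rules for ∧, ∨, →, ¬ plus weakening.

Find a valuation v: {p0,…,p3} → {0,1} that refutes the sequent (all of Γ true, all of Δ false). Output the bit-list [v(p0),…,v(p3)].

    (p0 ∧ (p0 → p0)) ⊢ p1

Truth-table refutation:
  v=0000: Γ:[(p0 ∧ (p0 → p0))=F] Δ:[p1=F] refutes=False
  v=0001: Γ:[(p0 ∧ (p0 → p0))=F] Δ:[p1=F] refutes=False
  v=0010: Γ:[(p0 ∧ (p0 → p0))=F] Δ:[p1=F] refutes=False
  v=0011: Γ:[(p0 ∧ (p0 → p0))=F] Δ:[p1=F] refutes=False
  v=0100: Γ:[(p0 ∧ (p0 → p0))=F] Δ:[p1=T] refutes=False
  v=0101: Γ:[(p0 ∧ (p0 → p0))=F] Δ:[p1=T] refutes=False
  v=0110: Γ:[(p0 ∧ (p0 → p0))=F] Δ:[p1=T] refutes=False
  v=0111: Γ:[(p0 ∧ (p0 → p0))=F] Δ:[p1=T] refutes=False
  v=1000: Γ:[(p0 ∧ (p0 → p0))=T] Δ:[p1=F] refutes=True  ← countermodel

Result: [1, 0, 0, 0]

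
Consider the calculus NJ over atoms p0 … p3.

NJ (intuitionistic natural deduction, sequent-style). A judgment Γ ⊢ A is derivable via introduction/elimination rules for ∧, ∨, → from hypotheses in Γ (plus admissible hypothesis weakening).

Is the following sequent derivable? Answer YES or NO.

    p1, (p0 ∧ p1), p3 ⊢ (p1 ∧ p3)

Proof tree:
[∧I] p1, (p0 ∧ p1), p3 ⊢ (p1 ∧ p3)
  [Ax] p1 ⊢ p1
  [Wk] p3, (p0 ∧ p1) ⊢ p3
    [Ax] p3 ⊢ p3

Result: YES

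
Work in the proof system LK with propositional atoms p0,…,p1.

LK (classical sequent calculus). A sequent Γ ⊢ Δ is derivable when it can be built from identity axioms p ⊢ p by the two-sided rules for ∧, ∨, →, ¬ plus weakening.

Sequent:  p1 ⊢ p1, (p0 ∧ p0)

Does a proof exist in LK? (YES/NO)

Derivation trace:
[∧R] p1 ⊢ p1, (p0 ∧ p0)
  [WR] p1 ⊢ p1, p0
    [Ax] p1 ⊢ p1
  [WR] p1 ⊢ p1, p0
    [Ax] p1 ⊢ p1

Result: YES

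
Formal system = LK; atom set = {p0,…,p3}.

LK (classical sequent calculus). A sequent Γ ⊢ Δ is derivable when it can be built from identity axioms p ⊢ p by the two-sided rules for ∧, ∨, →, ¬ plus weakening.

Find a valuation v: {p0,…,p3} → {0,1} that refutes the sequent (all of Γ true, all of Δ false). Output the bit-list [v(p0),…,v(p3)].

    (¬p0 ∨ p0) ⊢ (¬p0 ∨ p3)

Search for a countermodel by truth-table:
  v=0000: Γ:[(¬p0 ∨ p0)=T] Δ:[(¬p0 ∨ p3)=T] refutes=False
  v=0001: Γ:[(¬p0 ∨ p0)=T] Δ:[(¬p0 ∨ p3)=T] refutes=False
  v=0010: Γ:[(¬p0 ∨ p0)=T] Δ:[(¬p0 ∨ p3)=T] refutes=False
  v=0011: Γ:[(¬p0 ∨ p0)=T] Δ:[(¬p0 ∨ p3)=T] refutes=False
  v=0100: Γ:[(¬p0 ∨ p0)=T] Δ:[(¬p0 ∨ p3)=T] refutes=False
  v=0101: Γ:[(¬p0 ∨ p0)=T] Δ:[(¬p0 ∨ p3)=T] refutes=False
  v=0110: Γ:[(¬p0 ∨ p0)=T] Δ:[(¬p0 ∨ p3)=T] refutes=False
  v=0111: Γ:[(¬p0 ∨ p0)=T] Δ:[(¬p0 ∨ p3)=T] refutes=False
  v=1000: Γ:[(¬p0 ∨ p0)=T] Δ:[(¬p0 ∨ p3)=F] refutes=True  ← countermodel

Result: [1, 0, 0, 0]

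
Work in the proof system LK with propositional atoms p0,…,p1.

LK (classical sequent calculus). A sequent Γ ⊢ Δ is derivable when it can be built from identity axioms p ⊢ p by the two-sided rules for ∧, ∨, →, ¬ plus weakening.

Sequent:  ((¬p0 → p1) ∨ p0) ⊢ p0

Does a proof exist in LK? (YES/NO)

Enumerate valuations to refute Γ ⊢ Δ:
  v=00: Γ:[((¬p0 → p1) ∨ p0)=F] Δ:[p0=F] refutes=False
  v=01: Γ:[((¬p0 → p1) ∨ p0)=T] Δ:[p0=F] refutes=True  ← countermodel

Result: NO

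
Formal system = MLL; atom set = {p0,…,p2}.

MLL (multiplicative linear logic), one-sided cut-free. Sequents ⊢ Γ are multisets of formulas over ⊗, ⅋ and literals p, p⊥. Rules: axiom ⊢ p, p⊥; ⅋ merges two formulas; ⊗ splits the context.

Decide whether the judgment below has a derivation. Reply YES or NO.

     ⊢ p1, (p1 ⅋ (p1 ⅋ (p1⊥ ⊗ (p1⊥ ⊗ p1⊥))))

Derivation trace:
[⅋]  ⊢ p1, (p1 ⅋ (p1 ⅋ (p1⊥ ⊗ (p1⊥ ⊗ p1⊥))))
  [⅋]  ⊢ p1, p1, (p1 ⅋ (p1⊥ ⊗ (p1⊥ ⊗ p1⊥)))
    [⊗]  ⊢ p1, p1, p1, (p1⊥ ⊗ (p1⊥ ⊗ p1⊥))
      [Ax]  ⊢ p1, p1⊥
      [⊗]  ⊢ p1, p1, (p1⊥ ⊗ p1⊥)
        [Ax]  ⊢ p1, p1⊥
        [Ax]  ⊢ p1, p1⊥

Result: YES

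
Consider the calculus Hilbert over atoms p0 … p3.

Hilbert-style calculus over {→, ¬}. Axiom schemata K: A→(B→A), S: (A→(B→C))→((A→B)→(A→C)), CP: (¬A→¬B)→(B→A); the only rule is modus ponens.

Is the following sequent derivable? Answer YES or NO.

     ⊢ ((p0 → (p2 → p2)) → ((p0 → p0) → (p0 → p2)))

Enumerate valuations to refute Γ ⊢ Δ:
  v=0000: Γ:[] Δ:[((p0 → (p2 → p2)) → ((p0 → p0) → (p0 → p2)))=T] refutes=False
  v=0001: Γ:[] Δ:[((p0 → (p2 → p2)) → ((p0 → p0) → (p0 → p2)))=T] refutes=False
  v=0010: Γ:[] Δ:[((p0 → (p2 → p2)) → ((p0 → p0) → (p0 → p2)))=T] refutes=False
  v=0011: Γ:[] Δ:[((p0 → (p2 → p2)) → ((p0 → p0) → (p0 → p2)))=T] refutes=False
  v=0100: Γ:[] Δ:[((p0 → (p2 → p2)) → ((p0 → p0) → (p0 → p2)))=T] refutes=False
  v=0101: Γ:[] Δ:[((p0 → (p2 → p2)) → ((p0 → p0) → (p0 → p2)))=T] refutes=False
  v=0110: Γ:[] Δ:[((p0 → (p2 → p2)) → ((p0 → p0) → (p0 → p2)))=T] refutes=False
  v=0111: Γ:[] Δ:[((p0 → (p2 → p2)) → ((p0 → p0) → (p0 → p2)))=T] refutes=False
  v=1000: Γ:[] Δ:[((p0 → (p2 → p2)) → ((p0 → p0) → (p0 → p2)))=F] refutes=True  ← countermodel

Result: NO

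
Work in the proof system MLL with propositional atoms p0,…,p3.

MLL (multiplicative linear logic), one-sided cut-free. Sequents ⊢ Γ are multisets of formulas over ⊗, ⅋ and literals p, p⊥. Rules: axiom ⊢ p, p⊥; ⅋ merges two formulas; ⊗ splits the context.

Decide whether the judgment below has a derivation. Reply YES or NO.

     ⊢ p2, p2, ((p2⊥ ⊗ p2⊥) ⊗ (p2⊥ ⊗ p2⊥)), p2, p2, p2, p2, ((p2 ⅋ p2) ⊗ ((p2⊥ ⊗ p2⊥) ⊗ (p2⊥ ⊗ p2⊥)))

Proof tree:
[⊗]  ⊢ p2, p2, ((p2⊥ ⊗ p2⊥) ⊗ (p2⊥ ⊗ p2⊥)), p2, p2, p2, p2, ((p2 ⅋ p2) ⊗ ((p2⊥ ⊗ p2⊥) ⊗ (p2⊥ ⊗ p2⊥)))
  [⅋]  ⊢ p2, p2, ((p2⊥ ⊗ p2⊥) ⊗ (p2⊥ ⊗ p2⊥)), (p2 ⅋ p2)
    [⊗]  ⊢ p2, p2, p2, p2, ((p2⊥ ⊗ p2⊥) ⊗ (p2⊥ ⊗ p2⊥))
      [⊗]  ⊢ p2, p2, (p2⊥ ⊗ p2⊥)
        [Ax]  ⊢ p2, p2⊥
        [Ax]  ⊢ p2, p2⊥
      [⊗]  ⊢ p2, p2, (p2⊥ ⊗ p2⊥)
        [Ax]  ⊢ p2, p2⊥
        [Ax]  ⊢ p2, p2⊥
  [⊗]  ⊢ p2, p2, p2, p2, ((p2⊥ ⊗ p2⊥) ⊗ (p2⊥ ⊗ p2⊥))
    [⊗]  ⊢ p2, p2, (p2⊥ ⊗ p2⊥)
      [Ax]  ⊢ p2, p2⊥
      [Ax]  ⊢ p2, p2⊥
    [⊗]  ⊢ p2, p2, (p2⊥ ⊗ p2⊥)
      [Ax]  ⊢ p2, p2⊥
      [Ax]  ⊢ p2, p2⊥

Result: YES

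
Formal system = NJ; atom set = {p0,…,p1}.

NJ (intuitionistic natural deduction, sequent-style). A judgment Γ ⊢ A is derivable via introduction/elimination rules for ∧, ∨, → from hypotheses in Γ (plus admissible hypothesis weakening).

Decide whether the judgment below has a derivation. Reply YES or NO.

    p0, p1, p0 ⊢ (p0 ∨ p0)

Derivation (root first):
[Wk] p0, p1, p0 ⊢ (p0 ∨ p0)
  [∨I₂] p0, p1 ⊢ (p0 ∨ p0)
    [Wk] p0, p1 ⊢ p0
      [Ax] p0 ⊢ p0

Result: YES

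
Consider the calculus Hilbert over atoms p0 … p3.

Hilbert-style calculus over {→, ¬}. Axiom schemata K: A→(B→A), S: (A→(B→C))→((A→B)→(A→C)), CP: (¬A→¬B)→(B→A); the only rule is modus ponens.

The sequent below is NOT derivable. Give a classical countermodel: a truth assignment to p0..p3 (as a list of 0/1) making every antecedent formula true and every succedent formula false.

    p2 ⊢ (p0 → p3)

Enumerate valuations to refute Γ ⊢ Δ:
  v=0000: Γ:[p2=F] Δ:[(p0 → p3)=T] refutes=False
  v=0001: Γ:[p2=F] Δ:[(p0 → p3)=T] refutes=False
  v=0010: Γ:[p2=T] Δ:[(p0 → p3)=T] refutes=False
  v=0011: Γ:[p2=T] Δ:[(p0 → p3)=T] refutes=False
  v=0100: Γ:[p2=F] Δ:[(p0 → p3)=T] refutes=False
  v=0101: Γ:[p2=F] Δ:[(p0 → p3)=T] refutes=False
  v=0110: Γ:[p2=T] Δ:[(p0 → p3)=T] refutes=False
  v=0111: Γ:[p2=T] Δ:[(p0 → p3)=T] refutes=False
  v=1000: Γ:[p2=F] Δ:[(p0 → p3)=F] refutes=False
  v=1001: Γ:[p2=F] Δ:[(p0 → p3)=T] refutes=False
  v=1010: Γ:[p2=T] Δ:[(p0 → p3)=F] refutes=True  ← countermodel

Result: [1, 0, 1, 0]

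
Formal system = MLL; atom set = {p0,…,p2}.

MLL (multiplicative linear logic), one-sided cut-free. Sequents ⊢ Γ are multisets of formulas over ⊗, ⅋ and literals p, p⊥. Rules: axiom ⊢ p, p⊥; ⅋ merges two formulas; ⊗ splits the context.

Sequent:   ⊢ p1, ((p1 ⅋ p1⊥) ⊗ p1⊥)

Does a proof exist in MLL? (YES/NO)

Proof tree:
[⊗]  ⊢ p1, ((p1 ⅋ p1⊥) ⊗ p1⊥)
  [⅋]  ⊢ (p1 ⅋ p1⊥)
    [Ax]  ⊢ p1, p1⊥
  [Ax]  ⊢ p1, p1⊥

Result: YES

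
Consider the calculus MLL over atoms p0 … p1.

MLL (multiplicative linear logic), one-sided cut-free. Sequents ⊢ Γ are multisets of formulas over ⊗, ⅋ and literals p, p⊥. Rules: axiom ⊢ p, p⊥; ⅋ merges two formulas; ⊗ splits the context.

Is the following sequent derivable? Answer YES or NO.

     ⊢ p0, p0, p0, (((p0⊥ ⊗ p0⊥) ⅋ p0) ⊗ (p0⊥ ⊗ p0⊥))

Derivation (root first):
[⊗]  ⊢ p0, p0, p0, (((p0⊥ ⊗ p0⊥) ⅋ p0) ⊗ (p0⊥ ⊗ p0⊥))
  [⅋]  ⊢ p0, ((p0⊥ ⊗ p0⊥) ⅋ p0)
    [⊗]  ⊢ p0, p0, (p0⊥ ⊗ p0⊥)
      [Ax]  ⊢ p0, p0⊥
      [Ax]  ⊢ p0, p0⊥
  [⊗]  ⊢ p0, p0, (p0⊥ ⊗ p0⊥)
    [Ax]  ⊢ p0, p0⊥
    [Ax]  ⊢ p0, p0⊥

Result: YES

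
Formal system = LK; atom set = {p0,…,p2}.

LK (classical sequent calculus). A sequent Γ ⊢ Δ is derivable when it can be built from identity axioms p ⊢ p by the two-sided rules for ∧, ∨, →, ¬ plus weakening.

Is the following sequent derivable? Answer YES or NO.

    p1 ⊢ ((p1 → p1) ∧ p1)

Derivation trace:
[∧R] p1 ⊢ ((p1 → p1) ∧ p1)
  [→R]  ⊢ (p1 → p1)
    [Ax] p1 ⊢ p1
  [Ax] p1 ⊢ p1

Result: YES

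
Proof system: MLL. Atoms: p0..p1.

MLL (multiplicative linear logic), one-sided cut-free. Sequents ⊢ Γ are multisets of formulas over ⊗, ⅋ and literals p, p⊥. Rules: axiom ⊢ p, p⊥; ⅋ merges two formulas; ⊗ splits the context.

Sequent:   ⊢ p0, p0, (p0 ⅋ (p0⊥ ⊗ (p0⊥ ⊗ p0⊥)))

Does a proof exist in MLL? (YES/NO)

Derivation (root first):
[⅋]  ⊢ p0, p0, (p0 ⅋ (p0⊥ ⊗ (p0⊥ ⊗ p0⊥)))
  [⊗]  ⊢ p0, p0, p0, (p0⊥ ⊗ (p0⊥ ⊗ p0⊥))
    [Ax]  ⊢ p0, p0⊥
    [⊗]  ⊢ p0, p0, (p0⊥ ⊗ p0⊥)
      [Ax]  ⊢ p0, p0⊥
      [Ax]  ⊢ p0, p0⊥

Result: YES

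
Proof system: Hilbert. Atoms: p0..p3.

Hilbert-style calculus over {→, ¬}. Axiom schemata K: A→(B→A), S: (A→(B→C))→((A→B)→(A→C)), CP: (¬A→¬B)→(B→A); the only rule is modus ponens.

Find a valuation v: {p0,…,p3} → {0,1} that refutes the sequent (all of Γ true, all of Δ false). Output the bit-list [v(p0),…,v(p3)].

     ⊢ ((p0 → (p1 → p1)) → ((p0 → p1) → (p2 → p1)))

Search for a countermodel by truth-table:
  v=0000: Γ:[] Δ:[((p0 → (p1 → p1)) → ((p0 → p1) → (p2 → p1)))=T] refutes=False
  v=0001: Γ:[] Δ:[((p0 → (p1 → p1)) → ((p0 → p1) → (p2 → p1)))=T] refutes=False
  v=0010: Γ:[] Δ:[((p0 → (p1 → p1)) → ((p0 → p1) → (p2 → p1)))=F] refutes=True  ← countermodel

Result: [0, 0, 1, 0]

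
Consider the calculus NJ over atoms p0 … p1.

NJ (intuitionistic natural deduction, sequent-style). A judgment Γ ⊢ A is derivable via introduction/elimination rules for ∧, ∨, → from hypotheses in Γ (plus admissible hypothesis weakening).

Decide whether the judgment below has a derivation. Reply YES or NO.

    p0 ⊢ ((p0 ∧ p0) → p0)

Derivation trace:
[→I] p0 ⊢ ((p0 ∧ p0) → p0)
  [Wk] p0, (p0 ∧ p0) ⊢ p0
    [Ax] p0 ⊢ p0

Result: YES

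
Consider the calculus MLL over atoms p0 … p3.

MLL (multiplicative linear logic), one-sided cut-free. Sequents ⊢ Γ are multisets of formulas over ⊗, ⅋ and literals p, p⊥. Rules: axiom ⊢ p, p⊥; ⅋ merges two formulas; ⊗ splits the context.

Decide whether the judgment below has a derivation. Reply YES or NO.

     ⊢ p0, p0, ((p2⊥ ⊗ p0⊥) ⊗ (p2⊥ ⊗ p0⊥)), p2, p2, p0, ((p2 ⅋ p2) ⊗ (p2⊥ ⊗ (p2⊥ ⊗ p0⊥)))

Derivation trace:
[⊗]  ⊢ p0, p0, ((p2⊥ ⊗ p0⊥) ⊗ (p2⊥ ⊗ p0⊥)), p2, p2, p0, ((p2 ⅋ p2) ⊗ (p2⊥ ⊗ (p2⊥ ⊗ p0⊥)))
  [⅋]  ⊢ p0, p0, ((p2⊥ ⊗ p0⊥) ⊗ (p2⊥ ⊗ p0⊥)), (p2 ⅋ p2)
    [⊗]  ⊢ p2, p0, p2, p0, ((p2⊥ ⊗ p0⊥) ⊗ (p2⊥ ⊗ p0⊥))
      [⊗]  ⊢ p2, p0, (p2⊥ ⊗ p0⊥)
        [Ax]  ⊢ p2, p2⊥
        [Ax]  ⊢ p0, p0⊥
      [⊗]  ⊢ p2, p0, (p2⊥ ⊗ p0⊥)
        [Ax]  ⊢ p2, p2⊥
        [Ax]  ⊢ p0, p0⊥
  [⊗]  ⊢ p2, p2, p0, (p2⊥ ⊗ (p2⊥ ⊗ p0⊥))
    [Ax]  ⊢ p2, p2⊥
    [⊗]  ⊢ p2, p0, (p2⊥ ⊗ p0⊥)
      [Ax]  ⊢ p2, p2⊥
      [Ax]  ⊢ p0, p0⊥

Result: YES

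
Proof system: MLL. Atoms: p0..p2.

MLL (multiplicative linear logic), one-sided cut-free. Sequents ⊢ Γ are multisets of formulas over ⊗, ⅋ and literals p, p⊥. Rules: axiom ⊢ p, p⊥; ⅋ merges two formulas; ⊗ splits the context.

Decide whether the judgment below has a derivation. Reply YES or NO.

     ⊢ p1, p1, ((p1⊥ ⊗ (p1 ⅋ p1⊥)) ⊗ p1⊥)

Derivation (root first):
[⊗]  ⊢ p1, p1, ((p1⊥ ⊗ (p1 ⅋ p1⊥)) ⊗ p1⊥)
  [⊗]  ⊢ p1, (p1⊥ ⊗ (p1 ⅋ p1⊥))
    [Ax]  ⊢ p1, p1⊥
    [⅋]  ⊢ (p1 ⅋ p1⊥)
      [Ax]  ⊢ p1, p1⊥
  [Ax]  ⊢ p1, p1⊥

Result: YES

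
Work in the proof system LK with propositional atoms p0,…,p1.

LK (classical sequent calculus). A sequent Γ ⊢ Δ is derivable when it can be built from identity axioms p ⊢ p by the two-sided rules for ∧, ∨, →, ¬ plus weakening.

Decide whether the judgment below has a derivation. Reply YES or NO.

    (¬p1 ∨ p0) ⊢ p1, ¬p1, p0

Proof tree:
[∨L] (¬p1 ∨ p0) ⊢ p1, ¬p1, p0
  [¬R] ¬p1 ⊢ p1, ¬p1
    [WR] p1, ¬p1 ⊢ p1
      [¬L] p1, ¬p1 ⊢ 
        [Ax] p1 ⊢ p1
  [Ax] p0 ⊢ p0

Result: YES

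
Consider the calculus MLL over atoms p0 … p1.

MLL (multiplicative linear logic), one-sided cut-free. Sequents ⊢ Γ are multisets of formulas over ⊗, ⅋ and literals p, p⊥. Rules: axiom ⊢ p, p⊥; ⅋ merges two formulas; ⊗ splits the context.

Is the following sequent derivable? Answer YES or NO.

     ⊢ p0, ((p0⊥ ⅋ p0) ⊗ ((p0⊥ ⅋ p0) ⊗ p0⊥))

Derivation trace:
[⊗]  ⊢ p0, ((p0⊥ ⅋ p0) ⊗ ((p0⊥ ⅋ p0) ⊗ p0⊥))
  [⅋]  ⊢ (p0⊥ ⅋ p0)
    [Ax]  ⊢ p0, p0⊥
  [⊗]  ⊢ p0, ((p0⊥ ⅋ p0) ⊗ p0⊥)
    [⅋]  ⊢ (p0⊥ ⅋ p0)
      [Ax]  ⊢ p0, p0⊥
    [Ax]  ⊢ p0, p0⊥

Result: YES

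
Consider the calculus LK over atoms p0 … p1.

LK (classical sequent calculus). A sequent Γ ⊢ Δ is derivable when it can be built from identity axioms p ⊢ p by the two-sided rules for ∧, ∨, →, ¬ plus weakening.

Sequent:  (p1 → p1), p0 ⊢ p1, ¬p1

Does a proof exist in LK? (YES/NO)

Derivation (root first):
[¬R] (p1 → p1), p0 ⊢ p1, ¬p1
  [WL] p1, (p1 → p1), p0 ⊢ p1
    [→L] p1, (p1 → p1) ⊢ p1
      [Ax] p1 ⊢ p1
      [Ax] p1 ⊢ p1

Result: YES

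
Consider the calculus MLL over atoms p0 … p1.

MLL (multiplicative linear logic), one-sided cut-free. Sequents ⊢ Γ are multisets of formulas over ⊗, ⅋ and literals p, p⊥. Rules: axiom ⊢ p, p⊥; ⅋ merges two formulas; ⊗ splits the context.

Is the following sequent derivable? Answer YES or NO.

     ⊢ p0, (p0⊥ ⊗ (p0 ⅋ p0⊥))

Derivation trace:
[⊗]  ⊢ p0, (p0⊥ ⊗ (p0 ⅋ p0⊥))
  [Ax]  ⊢ p0, p0⊥
  [⅋]  ⊢ (p0 ⅋ p0⊥)
    [Ax]  ⊢ p0, p0⊥

Result: YES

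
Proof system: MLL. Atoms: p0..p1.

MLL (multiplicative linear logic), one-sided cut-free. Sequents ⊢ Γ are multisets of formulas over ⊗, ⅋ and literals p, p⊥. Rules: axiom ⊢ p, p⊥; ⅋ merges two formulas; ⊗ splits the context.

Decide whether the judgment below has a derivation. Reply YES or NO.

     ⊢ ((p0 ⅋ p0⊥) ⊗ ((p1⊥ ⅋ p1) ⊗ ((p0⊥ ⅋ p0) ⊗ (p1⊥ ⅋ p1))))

Derivation trace:
[⊗]  ⊢ ((p0 ⅋ p0⊥) ⊗ ((p1⊥ ⅋ p1) ⊗ ((p0⊥ ⅋ p0) ⊗ (p1⊥ ⅋ p1))))
  [⅋]  ⊢ (p0 ⅋ p0⊥)
    [Ax]  ⊢ p0, p0⊥
  [⊗]  ⊢ ((p1⊥ ⅋ p1) ⊗ ((p0⊥ ⅋ p0) ⊗ (p1⊥ ⅋ p1)))
    [⅋]  ⊢ (p1⊥ ⅋ p1)
      [Ax]  ⊢ p1, p1⊥
    [⊗]  ⊢ ((p0⊥ ⅋ p0) ⊗ (p1⊥ ⅋ p1))
      [⅋]  ⊢ (p0⊥ ⅋ p0)
        [Ax]  ⊢ p0, p0⊥
      [⅋]  ⊢ (p1⊥ ⅋ p1)
        [Ax]  ⊢ p1, p1⊥

Result: YES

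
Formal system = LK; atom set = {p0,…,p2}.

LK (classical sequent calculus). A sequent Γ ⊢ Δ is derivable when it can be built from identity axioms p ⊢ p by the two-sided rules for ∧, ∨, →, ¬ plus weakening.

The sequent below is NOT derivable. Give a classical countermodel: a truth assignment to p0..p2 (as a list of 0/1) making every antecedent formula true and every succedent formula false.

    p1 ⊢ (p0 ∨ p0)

Search for a countermodel by truth-table:
  v=000: Γ:[p1=F] Δ:[(p0 ∨ p0)=F] refutes=False
  v=001: Γ:[p1=F] Δ:[(p0 ∨ p0)=F] refutes=False
  v=010: Γ:[p1=T] Δ:[(p0 ∨ p0)=F] refutes=True  ← countermodel

Result: [0, 1, 0]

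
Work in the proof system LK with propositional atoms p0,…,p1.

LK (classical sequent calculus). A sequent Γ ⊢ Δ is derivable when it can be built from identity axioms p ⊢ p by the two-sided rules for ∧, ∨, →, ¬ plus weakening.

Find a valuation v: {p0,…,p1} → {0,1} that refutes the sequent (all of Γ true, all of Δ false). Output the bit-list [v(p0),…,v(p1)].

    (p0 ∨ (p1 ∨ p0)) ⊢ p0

Enumerate valuations to refute Γ ⊢ Δ:
  v=00: Γ:[(p0 ∨ (p1 ∨ p0))=F] Δ:[p0=F] refutes=False
  v=01: Γ:[(p0 ∨ (p1 ∨ p0))=T] Δ:[p0=F] refutes=True  ← countermodel

Result: [0, 1]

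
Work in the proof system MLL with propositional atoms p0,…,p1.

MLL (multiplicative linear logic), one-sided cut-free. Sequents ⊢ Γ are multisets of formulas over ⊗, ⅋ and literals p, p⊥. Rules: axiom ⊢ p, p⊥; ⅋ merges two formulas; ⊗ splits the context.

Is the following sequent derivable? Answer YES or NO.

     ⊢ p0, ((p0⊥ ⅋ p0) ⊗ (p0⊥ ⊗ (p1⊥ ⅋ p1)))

Derivation (root first):
[⊗]  ⊢ p0, ((p0⊥ ⅋ p0) ⊗ (p0⊥ ⊗ (p1⊥ ⅋ p1)))
  [⅋]  ⊢ (p0⊥ ⅋ p0)
    [Ax]  ⊢ p0, p0⊥
  [⊗]  ⊢ p0, (p0⊥ ⊗ (p1⊥ ⅋ p1))
    [Ax]  ⊢ p0, p0⊥
    [⅋]  ⊢ (p1⊥ ⅋ p1)
      [Ax]  ⊢ p1, p1⊥

Result: YES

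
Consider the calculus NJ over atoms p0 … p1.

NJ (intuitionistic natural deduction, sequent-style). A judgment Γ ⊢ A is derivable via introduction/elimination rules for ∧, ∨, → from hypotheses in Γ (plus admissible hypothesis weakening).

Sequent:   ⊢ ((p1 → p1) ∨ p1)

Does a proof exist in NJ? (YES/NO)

Derivation trace:
[∨I₁]  ⊢ ((p1 → p1) ∨ p1)
  [→I]  ⊢ (p1 → p1)
    [Ax] p1 ⊢ p1

Result: YES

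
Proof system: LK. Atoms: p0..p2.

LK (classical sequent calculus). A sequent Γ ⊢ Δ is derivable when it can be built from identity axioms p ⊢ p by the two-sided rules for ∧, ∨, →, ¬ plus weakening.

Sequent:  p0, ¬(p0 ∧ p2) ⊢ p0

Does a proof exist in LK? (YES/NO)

Derivation (root first):
[¬L] p0, ¬(p0 ∧ p2) ⊢ p0
  [∧R] p0 ⊢ p0, (p0 ∧ p2)
    [Ax] p0 ⊢ p0
    [WR] p0 ⊢ p0, p2
      [Ax] p0 ⊢ p0

Result: YES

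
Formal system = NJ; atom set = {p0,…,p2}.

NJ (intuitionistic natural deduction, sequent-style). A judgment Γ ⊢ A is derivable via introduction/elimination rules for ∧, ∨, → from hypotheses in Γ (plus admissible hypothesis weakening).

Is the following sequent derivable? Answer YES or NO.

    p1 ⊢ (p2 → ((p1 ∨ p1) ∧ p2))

Derivation (root first):
[→I] p1 ⊢ (p2 → ((p1 ∨ p1) ∧ p2))
  [∧I] p1, p2 ⊢ ((p1 ∨ p1) ∧ p2)
    [∨I₂] p1 ⊢ (p1 ∨ p1)
      [Ax] p1 ⊢ p1
    [Ax] p2 ⊢ p2

Result: YES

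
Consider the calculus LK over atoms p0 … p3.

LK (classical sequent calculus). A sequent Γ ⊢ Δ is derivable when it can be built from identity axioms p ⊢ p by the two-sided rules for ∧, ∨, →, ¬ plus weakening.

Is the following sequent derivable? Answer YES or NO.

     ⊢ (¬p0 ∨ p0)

Derivation (root first):
[∨R]  ⊢ (¬p0 ∨ p0)
  [¬R]  ⊢ p0, ¬p0
    [Ax] p0 ⊢ p0

Result: YES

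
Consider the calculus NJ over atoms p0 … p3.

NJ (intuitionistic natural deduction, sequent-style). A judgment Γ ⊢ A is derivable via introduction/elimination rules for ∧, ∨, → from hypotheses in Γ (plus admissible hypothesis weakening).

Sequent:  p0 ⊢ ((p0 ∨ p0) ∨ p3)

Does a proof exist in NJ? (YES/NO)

Derivation trace:
[∨I₁] p0 ⊢ ((p0 ∨ p0) ∨ p3)
  [∨I₁] p0 ⊢ (p0 ∨ p0)
    [Ax] p0 ⊢ p0

Result: YES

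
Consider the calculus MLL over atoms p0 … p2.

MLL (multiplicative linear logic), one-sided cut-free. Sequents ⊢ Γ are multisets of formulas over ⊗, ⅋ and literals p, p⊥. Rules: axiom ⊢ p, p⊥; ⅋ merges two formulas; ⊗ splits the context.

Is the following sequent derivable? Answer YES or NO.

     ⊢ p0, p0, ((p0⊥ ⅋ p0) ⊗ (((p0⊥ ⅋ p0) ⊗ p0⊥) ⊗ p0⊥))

Derivation trace:
[⊗]  ⊢ p0, p0, ((p0⊥ ⅋ p0) ⊗ (((p0⊥ ⅋ p0) ⊗ p0⊥) ⊗ p0⊥))
  [⅋]  ⊢ (p0⊥ ⅋ p0)
    [Ax]  ⊢ p0, p0⊥
  [⊗]  ⊢ p0, p0, (((p0⊥ ⅋ p0) ⊗ p0⊥) ⊗ p0⊥)
    [⊗]  ⊢ p0, ((p0⊥ ⅋ p0) ⊗ p0⊥)
      [⅋]  ⊢ (p0⊥ ⅋ p0)
        [Ax]  ⊢ p0, p0⊥
      [Ax]  ⊢ p0, p0⊥
    [Ax]  ⊢ p0, p0⊥

Result: YES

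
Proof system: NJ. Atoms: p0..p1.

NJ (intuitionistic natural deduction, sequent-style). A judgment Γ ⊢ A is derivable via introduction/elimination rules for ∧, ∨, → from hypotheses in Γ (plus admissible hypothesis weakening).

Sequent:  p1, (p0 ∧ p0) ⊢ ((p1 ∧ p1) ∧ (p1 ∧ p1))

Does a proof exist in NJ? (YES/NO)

Derivation (root first):
[∧I] p1, (p0 ∧ p0) ⊢ ((p1 ∧ p1) ∧ (p1 ∧ p1))
  [∧I] p1, (p0 ∧ p0) ⊢ (p1 ∧ p1)
    [Wk] p1, (p0 ∧ p0) ⊢ p1
      [Ax] p1 ⊢ p1
    [Ax] p1 ⊢ p1
  [∧I] p1, (p0 ∧ p0) ⊢ (p1 ∧ p1)
    [Wk] p1, (p0 ∧ p0) ⊢ p1
      [Ax] p1 ⊢ p1
    [Ax] p1 ⊢ p1

Result: YES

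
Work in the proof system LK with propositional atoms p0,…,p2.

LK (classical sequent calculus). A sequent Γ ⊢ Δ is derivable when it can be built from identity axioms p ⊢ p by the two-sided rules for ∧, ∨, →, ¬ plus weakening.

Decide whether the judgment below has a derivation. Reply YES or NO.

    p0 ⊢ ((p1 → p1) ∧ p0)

Derivation trace:
[∧R] p0 ⊢ ((p1 → p1) ∧ p0)
  [→R]  ⊢ (p1 → p1)
    [Ax] p1 ⊢ p1
  [Ax] p0 ⊢ p0

Result: YES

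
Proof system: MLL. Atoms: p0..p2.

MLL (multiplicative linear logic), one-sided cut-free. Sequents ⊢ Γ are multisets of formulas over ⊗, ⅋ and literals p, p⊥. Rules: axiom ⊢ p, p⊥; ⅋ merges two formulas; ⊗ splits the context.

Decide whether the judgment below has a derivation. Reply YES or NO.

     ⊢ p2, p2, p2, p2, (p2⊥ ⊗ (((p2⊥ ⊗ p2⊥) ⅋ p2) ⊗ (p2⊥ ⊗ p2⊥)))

Proof tree:
[⊗]  ⊢ p2, p2, p2, p2, (p2⊥ ⊗ (((p2⊥ ⊗ p2⊥) ⅋ p2) ⊗ (p2⊥ ⊗ p2⊥)))
  [Ax]  ⊢ p2, p2⊥
  [⊗]  ⊢ p2, p2, p2, (((p2⊥ ⊗ p2⊥) ⅋ p2) ⊗ (p2⊥ ⊗ p2⊥))
    [⅋]  ⊢ p2, ((p2⊥ ⊗ p2⊥) ⅋ p2)
      [⊗]  ⊢ p2, p2, (p2⊥ ⊗ p2⊥)
        [Ax]  ⊢ p2, p2⊥
        [Ax]  ⊢ p2, p2⊥
    [⊗]  ⊢ p2, p2, (p2⊥ ⊗ p2⊥)
      [Ax]  ⊢ p2, p2⊥
      [Ax]  ⊢ p2, p2⊥

Result: YES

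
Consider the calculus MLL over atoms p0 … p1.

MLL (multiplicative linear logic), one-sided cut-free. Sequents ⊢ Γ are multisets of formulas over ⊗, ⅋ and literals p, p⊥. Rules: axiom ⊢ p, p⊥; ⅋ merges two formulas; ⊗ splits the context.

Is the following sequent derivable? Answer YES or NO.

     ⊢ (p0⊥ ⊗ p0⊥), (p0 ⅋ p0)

Derivation (root first):
[⅋]  ⊢ (p0⊥ ⊗ p0⊥), (p0 ⅋ p0)
  [⊗]  ⊢ p0, p0, (p0⊥ ⊗ p0⊥)
    [Ax]  ⊢ p0, p0⊥
    [Ax]  ⊢ p0, p0⊥

Result: YES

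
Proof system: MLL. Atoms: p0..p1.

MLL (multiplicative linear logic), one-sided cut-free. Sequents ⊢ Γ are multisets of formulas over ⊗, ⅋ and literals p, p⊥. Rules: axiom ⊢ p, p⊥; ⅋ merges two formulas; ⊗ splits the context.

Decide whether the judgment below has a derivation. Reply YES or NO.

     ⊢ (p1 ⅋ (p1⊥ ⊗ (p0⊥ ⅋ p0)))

Proof tree:
[⅋]  ⊢ (p1 ⅋ (p1⊥ ⊗ (p0⊥ ⅋ p0)))
  [⊗]  ⊢ p1, (p1⊥ ⊗ (p0⊥ ⅋ p0))
    [Ax]  ⊢ p1, p1⊥
    [⅋]  ⊢ (p0⊥ ⅋ p0)
      [Ax]  ⊢ p0, p0⊥

Result: YES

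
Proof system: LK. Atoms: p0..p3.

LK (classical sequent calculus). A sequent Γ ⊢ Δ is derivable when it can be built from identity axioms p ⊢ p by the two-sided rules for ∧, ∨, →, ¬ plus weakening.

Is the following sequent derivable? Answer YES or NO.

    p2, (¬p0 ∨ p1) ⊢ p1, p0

Enumerate valuations to refute Γ ⊢ Δ:
  v=0000: Γ:[p2=F, (¬p0 ∨ p1)=T] Δ:[p1=F, p0=F] refutes=False
  v=0001: Γ:[p2=F, (¬p0 ∨ p1)=T] Δ:[p1=F, p0=F] refutes=False
  v=0010: Γ:[p2=T, (¬p0 ∨ p1)=T] Δ:[p1=F, p0=F] refutes=True  ← countermodel

Result: NO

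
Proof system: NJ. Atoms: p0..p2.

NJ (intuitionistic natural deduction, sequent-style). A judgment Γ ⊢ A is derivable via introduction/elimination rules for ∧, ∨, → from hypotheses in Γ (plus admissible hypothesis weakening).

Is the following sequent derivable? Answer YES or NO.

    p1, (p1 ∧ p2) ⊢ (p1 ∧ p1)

Proof tree:
[∧I] p1, (p1 ∧ p2) ⊢ (p1 ∧ p1)
  [Wk] p1, (p1 ∧ p2), p1 ⊢ p1
    [Wk] p1, (p1 ∧ p2) ⊢ p1
      [Ax] p1 ⊢ p1
  [Wk] p1, (p1 ∧ p2) ⊢ p1
    [Ax] p1 ⊢ p1

Result: YES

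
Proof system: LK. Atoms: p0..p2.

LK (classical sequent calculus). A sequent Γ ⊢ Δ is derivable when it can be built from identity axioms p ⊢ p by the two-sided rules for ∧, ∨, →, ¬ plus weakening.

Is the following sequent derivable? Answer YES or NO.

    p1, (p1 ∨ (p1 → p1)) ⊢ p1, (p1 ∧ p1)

Derivation trace:
[∨L] p1, (p1 ∨ (p1 → p1)) ⊢ p1, (p1 ∧ p1)
  [Ax] p1 ⊢ p1
  [∧R] p1, (p1 → p1) ⊢ (p1 ∧ p1)
    [→L] p1, (p1 → p1) ⊢ p1
      [Ax] p1 ⊢ p1
      [Ax] p1 ⊢ p1
    [Ax] p1 ⊢ p1

Result: YES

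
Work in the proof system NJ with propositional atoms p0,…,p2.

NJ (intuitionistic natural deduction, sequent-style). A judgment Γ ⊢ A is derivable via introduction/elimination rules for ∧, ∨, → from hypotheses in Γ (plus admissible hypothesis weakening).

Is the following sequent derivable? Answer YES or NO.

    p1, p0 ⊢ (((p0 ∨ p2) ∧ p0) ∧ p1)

Derivation trace:
[∧I] p1, p0 ⊢ (((p0 ∨ p2) ∧ p0) ∧ p1)
  [∧I] p0 ⊢ ((p0 ∨ p2) ∧ p0)
    [∨I₁] p0 ⊢ (p0 ∨ p2)
      [Ax] p0 ⊢ p0
    [Ax] p0 ⊢ p0
  [Ax] p1 ⊢ p1

Result: YES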